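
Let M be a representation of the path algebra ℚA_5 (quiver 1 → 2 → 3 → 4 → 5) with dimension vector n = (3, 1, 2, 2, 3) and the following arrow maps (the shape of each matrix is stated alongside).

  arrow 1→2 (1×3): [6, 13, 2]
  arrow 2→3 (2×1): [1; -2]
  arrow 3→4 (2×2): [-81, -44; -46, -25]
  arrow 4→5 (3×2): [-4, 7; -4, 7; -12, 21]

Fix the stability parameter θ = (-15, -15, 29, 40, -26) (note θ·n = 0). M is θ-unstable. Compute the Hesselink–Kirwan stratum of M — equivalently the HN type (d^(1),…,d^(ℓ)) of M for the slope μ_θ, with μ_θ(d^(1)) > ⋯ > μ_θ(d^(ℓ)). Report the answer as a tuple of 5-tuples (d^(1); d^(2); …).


Via rank(M_{q-1}∘⋯∘M_p): M ≅ I[1,1]^2, I[1,4], I[3,5], I[5,5]^2.
μ_θ-semistable layers: μ^(1)=40; μ^(2)=29; μ^(3)=43/3; μ^(4)=-15; μ^(5)=-26

((0, 0, 0, 1, 0); (0, 0, 1, 0, 0); (0, 0, 1, 1, 1); (3, 1, 0, 0, 0); (0, 0, 0, 0, 2))


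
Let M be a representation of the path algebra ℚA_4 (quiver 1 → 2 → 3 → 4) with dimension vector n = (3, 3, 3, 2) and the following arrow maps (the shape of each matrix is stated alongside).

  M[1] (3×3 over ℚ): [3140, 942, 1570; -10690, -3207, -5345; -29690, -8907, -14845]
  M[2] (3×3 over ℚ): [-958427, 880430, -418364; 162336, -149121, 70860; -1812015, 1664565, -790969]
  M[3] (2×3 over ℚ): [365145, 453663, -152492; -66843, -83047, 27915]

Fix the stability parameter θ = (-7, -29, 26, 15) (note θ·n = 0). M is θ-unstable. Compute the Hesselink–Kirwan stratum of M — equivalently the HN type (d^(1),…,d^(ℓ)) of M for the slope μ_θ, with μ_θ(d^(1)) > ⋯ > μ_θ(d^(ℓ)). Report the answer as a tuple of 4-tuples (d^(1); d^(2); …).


Interval decomposition of M: I[1,1]^2, I[1,4], I[2,3], I[2,4].
HN type (ℓ=5): μ^(1)=26; μ^(2)=41/2; μ^(3)=-7; μ^(4)=-18; μ^(5)=-29

((0, 0, 1, 0); (0, 0, 2, 2); (2, 0, 0, 0); (1, 1, 0, 0); (0, 2, 0, 0))


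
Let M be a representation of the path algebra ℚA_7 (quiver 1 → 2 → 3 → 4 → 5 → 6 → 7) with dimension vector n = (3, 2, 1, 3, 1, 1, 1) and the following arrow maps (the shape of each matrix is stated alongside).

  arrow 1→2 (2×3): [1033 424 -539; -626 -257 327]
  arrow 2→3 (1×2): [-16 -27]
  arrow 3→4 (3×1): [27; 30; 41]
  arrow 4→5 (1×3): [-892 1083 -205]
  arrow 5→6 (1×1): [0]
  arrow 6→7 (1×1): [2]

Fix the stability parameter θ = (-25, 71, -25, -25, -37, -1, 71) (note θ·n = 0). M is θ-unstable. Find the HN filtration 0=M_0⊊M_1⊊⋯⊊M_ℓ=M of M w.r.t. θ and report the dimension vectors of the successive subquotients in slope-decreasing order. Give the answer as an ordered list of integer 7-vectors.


Barcode: M ≅ I[1,1], I[1,2], I[1,5], I[4,4]^2, I[6,7]. HN layers by μ_θ (4 steps, strictly decreasing):
  μ^(1)=71; μ^(2)=-1; μ^(3)=-4; μ^(4)=-25

((0, 1, 0, 0, 0, 0, 1); (0, 0, 0, 0, 0, 1, 0); (0, 1, 1, 1, 1, 0, 0); (3, 0, 0, 2, 0, 0, 0))


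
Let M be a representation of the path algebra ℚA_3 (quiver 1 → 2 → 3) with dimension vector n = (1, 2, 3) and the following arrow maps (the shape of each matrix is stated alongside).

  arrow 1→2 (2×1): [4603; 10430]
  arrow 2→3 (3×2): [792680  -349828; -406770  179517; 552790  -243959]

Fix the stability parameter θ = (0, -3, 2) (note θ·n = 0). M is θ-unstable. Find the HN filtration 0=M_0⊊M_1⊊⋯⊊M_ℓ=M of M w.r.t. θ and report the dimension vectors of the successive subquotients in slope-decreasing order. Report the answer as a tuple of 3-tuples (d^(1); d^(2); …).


Interval decomposition of M: I[1,2], I[2,3], I[3,3]^2.
HN type (ℓ=3): μ^(1)=2; μ^(2)=-3/2; μ^(3)=-3

((0, 0, 3); (1, 1, 0); (0, 1, 0))


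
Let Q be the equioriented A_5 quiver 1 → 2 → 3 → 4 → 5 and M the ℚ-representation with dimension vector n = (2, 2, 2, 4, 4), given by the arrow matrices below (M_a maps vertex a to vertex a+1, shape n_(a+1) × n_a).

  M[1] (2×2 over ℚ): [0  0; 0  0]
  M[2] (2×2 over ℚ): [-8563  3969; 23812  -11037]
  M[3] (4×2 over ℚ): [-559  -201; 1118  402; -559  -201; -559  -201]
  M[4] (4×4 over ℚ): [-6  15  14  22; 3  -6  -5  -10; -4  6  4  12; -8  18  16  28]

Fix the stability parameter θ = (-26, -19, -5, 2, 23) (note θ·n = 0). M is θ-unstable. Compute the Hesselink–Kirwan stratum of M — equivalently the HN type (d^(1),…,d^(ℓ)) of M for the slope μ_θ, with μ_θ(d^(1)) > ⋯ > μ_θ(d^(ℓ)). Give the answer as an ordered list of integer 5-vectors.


Interval decomposition of M: I[1,1]^2, I[2,3], I[2,4], I[4,4], I[4,5]^2, I[5,5]^2.
HN type (ℓ=5): μ^(1)=23; μ^(2)=2; μ^(3)=-5; μ^(4)=-19; μ^(5)=-26

((0, 0, 0, 0, 4); (0, 0, 0, 4, 0); (0, 0, 2, 0, 0); (0, 2, 0, 0, 0); (2, 0, 0, 0, 0))


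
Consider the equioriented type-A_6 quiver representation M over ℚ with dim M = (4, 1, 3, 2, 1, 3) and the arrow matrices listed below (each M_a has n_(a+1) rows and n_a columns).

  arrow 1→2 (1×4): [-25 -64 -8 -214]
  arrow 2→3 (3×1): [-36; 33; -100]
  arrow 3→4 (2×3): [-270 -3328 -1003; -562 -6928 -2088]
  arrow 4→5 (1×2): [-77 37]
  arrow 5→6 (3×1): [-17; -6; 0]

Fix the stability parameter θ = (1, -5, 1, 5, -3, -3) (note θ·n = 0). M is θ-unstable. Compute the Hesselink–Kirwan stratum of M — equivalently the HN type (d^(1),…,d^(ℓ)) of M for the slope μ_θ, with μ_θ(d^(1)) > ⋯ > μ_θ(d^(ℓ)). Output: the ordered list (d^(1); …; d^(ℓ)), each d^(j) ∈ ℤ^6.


Via rank(M_{q-1}∘⋯∘M_p): M ≅ I[1,1]^3, I[1,6], I[3,3], I[3,4], I[6,6]^2.
μ_θ-semistable layers: μ^(1)=5; μ^(2)=1; μ^(3)=0; μ^(4)=-2; μ^(5)=-3

((0, 0, 0, 1, 0, 0); (3, 0, 2, 0, 0, 0); (0, 0, 1, 1, 1, 1); (1, 1, 0, 0, 0, 0); (0, 0, 0, 0, 0, 2))


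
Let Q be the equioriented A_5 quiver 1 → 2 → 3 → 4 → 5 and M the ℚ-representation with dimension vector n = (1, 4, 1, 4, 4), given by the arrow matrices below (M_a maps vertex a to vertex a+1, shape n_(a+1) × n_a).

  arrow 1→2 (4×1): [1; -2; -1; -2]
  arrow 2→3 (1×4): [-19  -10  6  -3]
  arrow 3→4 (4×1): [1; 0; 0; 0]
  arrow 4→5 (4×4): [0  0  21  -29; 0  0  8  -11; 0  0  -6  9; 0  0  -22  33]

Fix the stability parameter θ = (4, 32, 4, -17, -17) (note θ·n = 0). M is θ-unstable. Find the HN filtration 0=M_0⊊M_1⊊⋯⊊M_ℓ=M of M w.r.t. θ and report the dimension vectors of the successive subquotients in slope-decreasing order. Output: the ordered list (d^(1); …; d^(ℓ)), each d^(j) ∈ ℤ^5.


Via rank(M_{q-1}∘⋯∘M_p): M ≅ I[1,4], I[2,2]^3, I[4,4], I[4,5]^2, I[5,5]^2.
μ_θ-semistable layers: μ^(1)=32; μ^(2)=19/3; μ^(3)=4; μ^(4)=-17

((0, 3, 0, 0, 0); (0, 1, 1, 1, 0); (1, 0, 0, 0, 0); (0, 0, 0, 3, 4))


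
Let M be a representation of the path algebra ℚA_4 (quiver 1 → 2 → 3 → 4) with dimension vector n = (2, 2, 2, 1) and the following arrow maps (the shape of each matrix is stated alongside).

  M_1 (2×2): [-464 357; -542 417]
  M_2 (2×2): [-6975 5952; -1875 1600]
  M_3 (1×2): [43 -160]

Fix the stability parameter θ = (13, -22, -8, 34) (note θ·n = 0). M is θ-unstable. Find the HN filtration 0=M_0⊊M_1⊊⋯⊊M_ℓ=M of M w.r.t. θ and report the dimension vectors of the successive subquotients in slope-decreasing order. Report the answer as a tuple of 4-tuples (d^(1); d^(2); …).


Barcode: M ≅ I[1,2], I[1,4], I[3,3]. HN layers by μ_θ (4 steps, strictly decreasing):
  μ^(1)=34; μ^(2)=-9/2; μ^(3)=-17/3; μ^(4)=-8

((0, 0, 0, 1); (1, 1, 0, 0); (1, 1, 1, 0); (0, 0, 1, 0))


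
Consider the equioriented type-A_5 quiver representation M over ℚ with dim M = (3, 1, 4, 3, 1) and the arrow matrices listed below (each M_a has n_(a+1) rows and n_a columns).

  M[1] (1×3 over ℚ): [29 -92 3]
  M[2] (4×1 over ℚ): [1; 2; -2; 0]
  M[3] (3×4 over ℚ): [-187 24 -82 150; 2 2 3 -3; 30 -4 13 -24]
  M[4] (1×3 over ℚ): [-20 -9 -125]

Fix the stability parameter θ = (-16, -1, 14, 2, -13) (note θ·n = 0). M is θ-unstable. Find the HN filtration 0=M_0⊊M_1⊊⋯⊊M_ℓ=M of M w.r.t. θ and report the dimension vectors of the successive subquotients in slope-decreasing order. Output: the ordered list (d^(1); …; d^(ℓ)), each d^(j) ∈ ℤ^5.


Via rank(M_{q-1}∘⋯∘M_p): M ≅ I[1,1]^2, I[1,4], I[3,3], I[3,4], I[3,5].
μ_θ-semistable layers: μ^(1)=14; μ^(2)=8; μ^(3)=1; μ^(4)=-1; μ^(5)=-16

((0, 0, 1, 0, 0); (0, 0, 2, 2, 0); (0, 0, 1, 1, 1); (0, 1, 0, 0, 0); (3, 0, 0, 0, 0))


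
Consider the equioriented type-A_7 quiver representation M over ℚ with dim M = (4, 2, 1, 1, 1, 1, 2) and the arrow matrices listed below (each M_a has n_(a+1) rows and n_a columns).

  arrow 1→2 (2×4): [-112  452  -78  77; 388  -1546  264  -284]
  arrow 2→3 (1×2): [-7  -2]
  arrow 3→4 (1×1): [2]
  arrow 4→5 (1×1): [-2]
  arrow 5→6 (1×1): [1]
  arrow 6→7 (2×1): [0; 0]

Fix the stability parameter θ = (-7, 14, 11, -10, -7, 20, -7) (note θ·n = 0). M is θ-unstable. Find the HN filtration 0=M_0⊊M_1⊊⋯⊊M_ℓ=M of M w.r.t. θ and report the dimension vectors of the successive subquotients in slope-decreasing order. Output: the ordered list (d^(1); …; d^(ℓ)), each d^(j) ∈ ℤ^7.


Interval decomposition of M: I[1,1]^2, I[1,2], I[1,6], I[7,7]^2.
HN type (ℓ=4): μ^(1)=20; μ^(2)=14; μ^(3)=2; μ^(4)=-7

((0, 0, 0, 0, 0, 1, 0); (0, 1, 0, 0, 0, 0, 0); (0, 1, 1, 1, 1, 0, 0); (4, 0, 0, 0, 0, 0, 2))


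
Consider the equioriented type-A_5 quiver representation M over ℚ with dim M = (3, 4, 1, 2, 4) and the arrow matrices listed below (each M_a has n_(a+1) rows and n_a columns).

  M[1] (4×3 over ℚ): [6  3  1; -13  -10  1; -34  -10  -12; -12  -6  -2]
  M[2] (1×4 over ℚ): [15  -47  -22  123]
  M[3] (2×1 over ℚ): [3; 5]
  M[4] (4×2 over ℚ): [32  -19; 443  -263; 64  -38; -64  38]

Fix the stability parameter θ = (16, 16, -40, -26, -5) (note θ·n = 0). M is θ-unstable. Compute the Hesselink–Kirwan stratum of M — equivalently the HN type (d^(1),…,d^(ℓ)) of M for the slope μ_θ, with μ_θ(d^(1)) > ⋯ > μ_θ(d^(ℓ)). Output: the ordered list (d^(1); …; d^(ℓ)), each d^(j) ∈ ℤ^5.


Interval decomposition of M: I[1,1], I[1,2], I[1,5], I[2,2]^2, I[4,5], I[5,5]^2.
HN type (ℓ=4): μ^(1)=16; μ^(2)=-5; μ^(3)=-17/2; μ^(4)=-26

((2, 3, 0, 0, 0); (0, 0, 0, 0, 4); (1, 1, 1, 1, 0); (0, 0, 0, 1, 0))


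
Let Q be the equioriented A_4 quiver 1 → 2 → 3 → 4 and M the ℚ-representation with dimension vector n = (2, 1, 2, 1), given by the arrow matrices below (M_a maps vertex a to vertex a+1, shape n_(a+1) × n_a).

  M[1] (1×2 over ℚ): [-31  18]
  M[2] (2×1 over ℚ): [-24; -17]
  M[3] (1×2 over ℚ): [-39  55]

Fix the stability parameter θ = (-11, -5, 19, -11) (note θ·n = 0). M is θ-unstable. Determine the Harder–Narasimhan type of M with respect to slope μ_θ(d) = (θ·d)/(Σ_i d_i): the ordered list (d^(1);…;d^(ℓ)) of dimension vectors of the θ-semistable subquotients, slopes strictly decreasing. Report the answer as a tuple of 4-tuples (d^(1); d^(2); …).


Via rank(M_{q-1}∘⋯∘M_p): M ≅ I[1,1], I[1,4], I[3,3].
μ_θ-semistable layers: μ^(1)=19; μ^(2)=4; μ^(3)=-5; μ^(4)=-11

((0, 0, 1, 0); (0, 0, 1, 1); (0, 1, 0, 0); (2, 0, 0, 0))


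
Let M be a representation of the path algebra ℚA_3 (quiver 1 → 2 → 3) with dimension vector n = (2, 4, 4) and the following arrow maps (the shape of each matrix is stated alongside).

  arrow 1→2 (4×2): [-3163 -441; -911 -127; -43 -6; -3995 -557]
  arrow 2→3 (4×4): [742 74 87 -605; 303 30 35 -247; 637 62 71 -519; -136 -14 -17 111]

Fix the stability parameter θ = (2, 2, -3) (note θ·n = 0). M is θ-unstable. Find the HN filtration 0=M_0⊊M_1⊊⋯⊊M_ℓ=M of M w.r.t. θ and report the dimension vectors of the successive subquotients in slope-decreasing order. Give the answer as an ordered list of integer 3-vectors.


Interval decomposition of M: I[1,3]^2, I[2,2]^2, I[3,3]^2.
HN type (ℓ=3): μ^(1)=2; μ^(2)=1/3; μ^(3)=-3

((0, 2, 0); (2, 2, 2); (0, 0, 2))


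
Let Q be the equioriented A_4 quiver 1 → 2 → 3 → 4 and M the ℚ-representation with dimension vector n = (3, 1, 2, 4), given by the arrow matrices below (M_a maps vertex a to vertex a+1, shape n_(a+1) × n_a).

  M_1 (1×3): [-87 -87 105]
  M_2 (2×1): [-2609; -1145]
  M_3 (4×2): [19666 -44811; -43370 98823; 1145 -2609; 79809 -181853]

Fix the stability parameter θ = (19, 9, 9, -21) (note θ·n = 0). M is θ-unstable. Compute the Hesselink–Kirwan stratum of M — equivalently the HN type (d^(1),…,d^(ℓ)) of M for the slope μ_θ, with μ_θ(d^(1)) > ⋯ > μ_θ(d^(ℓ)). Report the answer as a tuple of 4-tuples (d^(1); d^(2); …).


Interval decomposition of M: I[1,1]^2, I[1,4], I[3,4], I[4,4]^2.
HN type (ℓ=4): μ^(1)=19; μ^(2)=4; μ^(3)=-6; μ^(4)=-21

((2, 0, 0, 0); (1, 1, 1, 1); (0, 0, 1, 1); (0, 0, 0, 2))


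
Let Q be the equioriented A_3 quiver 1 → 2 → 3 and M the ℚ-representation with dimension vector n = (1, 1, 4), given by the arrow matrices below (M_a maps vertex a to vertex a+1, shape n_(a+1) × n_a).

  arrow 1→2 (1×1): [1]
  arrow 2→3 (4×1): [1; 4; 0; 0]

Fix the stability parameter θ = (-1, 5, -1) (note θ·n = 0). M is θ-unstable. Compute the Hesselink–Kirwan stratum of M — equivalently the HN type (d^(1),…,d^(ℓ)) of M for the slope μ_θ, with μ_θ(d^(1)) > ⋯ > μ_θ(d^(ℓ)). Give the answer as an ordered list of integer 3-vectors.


Interval decomposition of M: I[1,3], I[3,3]^3.
HN type (ℓ=2): μ^(1)=2; μ^(2)=-1

((0, 1, 1); (1, 0, 3))


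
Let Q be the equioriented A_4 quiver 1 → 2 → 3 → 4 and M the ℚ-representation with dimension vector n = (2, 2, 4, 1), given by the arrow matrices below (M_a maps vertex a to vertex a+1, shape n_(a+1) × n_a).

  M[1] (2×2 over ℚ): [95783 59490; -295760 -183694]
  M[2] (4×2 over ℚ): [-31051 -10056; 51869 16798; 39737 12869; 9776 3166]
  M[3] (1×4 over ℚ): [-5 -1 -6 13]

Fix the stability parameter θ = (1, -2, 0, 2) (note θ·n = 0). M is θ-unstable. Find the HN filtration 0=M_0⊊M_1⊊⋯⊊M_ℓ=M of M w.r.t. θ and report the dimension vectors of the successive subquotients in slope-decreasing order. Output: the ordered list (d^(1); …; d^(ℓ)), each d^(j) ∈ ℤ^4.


Via rank(M_{q-1}∘⋯∘M_p): M ≅ I[1,3], I[1,4], I[3,3]^2.
μ_θ-semistable layers: μ^(1)=2; μ^(2)=0; μ^(3)=-1/2

((0, 0, 0, 1); (0, 0, 4, 0); (2, 2, 0, 0))


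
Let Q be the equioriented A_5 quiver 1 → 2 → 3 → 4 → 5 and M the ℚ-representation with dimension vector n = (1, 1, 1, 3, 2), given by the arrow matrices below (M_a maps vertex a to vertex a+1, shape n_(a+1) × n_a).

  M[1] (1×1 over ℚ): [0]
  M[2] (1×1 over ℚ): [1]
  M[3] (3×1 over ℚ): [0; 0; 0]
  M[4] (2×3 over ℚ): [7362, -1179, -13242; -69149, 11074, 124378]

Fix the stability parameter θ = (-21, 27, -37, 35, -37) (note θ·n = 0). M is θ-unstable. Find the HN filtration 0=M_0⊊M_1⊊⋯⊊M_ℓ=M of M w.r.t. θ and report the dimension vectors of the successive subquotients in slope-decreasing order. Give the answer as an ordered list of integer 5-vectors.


Interval decomposition of M: I[1,1], I[2,3], I[4,4], I[4,5]^2.
HN type (ℓ=4): μ^(1)=35; μ^(2)=-1; μ^(3)=-5; μ^(4)=-21

((0, 0, 0, 1, 0); (0, 0, 0, 2, 2); (0, 1, 1, 0, 0); (1, 0, 0, 0, 0))


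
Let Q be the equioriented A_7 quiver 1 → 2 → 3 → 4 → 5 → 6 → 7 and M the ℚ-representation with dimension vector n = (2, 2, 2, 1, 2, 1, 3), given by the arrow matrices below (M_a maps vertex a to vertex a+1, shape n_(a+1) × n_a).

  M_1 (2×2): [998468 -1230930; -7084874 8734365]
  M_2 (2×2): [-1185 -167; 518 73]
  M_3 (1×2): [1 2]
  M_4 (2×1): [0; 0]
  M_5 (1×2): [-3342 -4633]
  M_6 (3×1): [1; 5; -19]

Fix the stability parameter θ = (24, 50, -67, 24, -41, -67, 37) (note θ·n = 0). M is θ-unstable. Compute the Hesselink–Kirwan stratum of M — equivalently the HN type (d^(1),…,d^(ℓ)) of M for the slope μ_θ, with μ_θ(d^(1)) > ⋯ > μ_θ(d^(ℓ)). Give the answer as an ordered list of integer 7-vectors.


Interval decomposition of M: I[1,1], I[1,4], I[2,3], I[5,5], I[5,7], I[7,7]^2.
HN type (ℓ=6): μ^(1)=37; μ^(2)=24; μ^(3)=7/3; μ^(4)=-17/2; μ^(5)=-41; μ^(6)=-54

((0, 0, 0, 0, 0, 0, 3); (1, 0, 0, 1, 0, 0, 0); (1, 1, 1, 0, 0, 0, 0); (0, 1, 1, 0, 0, 0, 0); (0, 0, 0, 0, 1, 0, 0); (0, 0, 0, 0, 1, 1, 0))


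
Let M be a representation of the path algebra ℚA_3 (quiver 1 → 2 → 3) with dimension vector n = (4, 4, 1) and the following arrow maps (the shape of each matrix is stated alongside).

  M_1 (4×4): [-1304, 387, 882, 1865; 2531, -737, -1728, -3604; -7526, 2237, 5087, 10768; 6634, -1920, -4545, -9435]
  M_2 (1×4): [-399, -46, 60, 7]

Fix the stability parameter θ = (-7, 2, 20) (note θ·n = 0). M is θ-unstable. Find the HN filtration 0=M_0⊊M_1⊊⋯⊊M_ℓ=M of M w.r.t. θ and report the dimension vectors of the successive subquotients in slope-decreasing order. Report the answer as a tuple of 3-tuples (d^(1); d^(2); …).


Interval decomposition of M: I[1,2]^3, I[1,3].
HN type (ℓ=3): μ^(1)=20; μ^(2)=2; μ^(3)=-7

((0, 0, 1); (0, 4, 0); (4, 0, 0))


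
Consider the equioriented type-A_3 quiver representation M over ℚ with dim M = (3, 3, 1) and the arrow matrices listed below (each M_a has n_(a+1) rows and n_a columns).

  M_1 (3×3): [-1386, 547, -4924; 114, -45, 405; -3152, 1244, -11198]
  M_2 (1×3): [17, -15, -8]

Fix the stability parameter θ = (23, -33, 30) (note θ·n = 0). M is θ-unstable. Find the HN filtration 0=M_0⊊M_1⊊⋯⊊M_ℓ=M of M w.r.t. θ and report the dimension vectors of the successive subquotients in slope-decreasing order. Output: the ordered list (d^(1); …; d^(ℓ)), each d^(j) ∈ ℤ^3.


Via rank(M_{q-1}∘⋯∘M_p): M ≅ I[1,1], I[1,2], I[1,3], I[2,2].
μ_θ-semistable layers: μ^(1)=30; μ^(2)=23; μ^(3)=-5; μ^(4)=-33

((0, 0, 1); (1, 0, 0); (2, 2, 0); (0, 1, 0))


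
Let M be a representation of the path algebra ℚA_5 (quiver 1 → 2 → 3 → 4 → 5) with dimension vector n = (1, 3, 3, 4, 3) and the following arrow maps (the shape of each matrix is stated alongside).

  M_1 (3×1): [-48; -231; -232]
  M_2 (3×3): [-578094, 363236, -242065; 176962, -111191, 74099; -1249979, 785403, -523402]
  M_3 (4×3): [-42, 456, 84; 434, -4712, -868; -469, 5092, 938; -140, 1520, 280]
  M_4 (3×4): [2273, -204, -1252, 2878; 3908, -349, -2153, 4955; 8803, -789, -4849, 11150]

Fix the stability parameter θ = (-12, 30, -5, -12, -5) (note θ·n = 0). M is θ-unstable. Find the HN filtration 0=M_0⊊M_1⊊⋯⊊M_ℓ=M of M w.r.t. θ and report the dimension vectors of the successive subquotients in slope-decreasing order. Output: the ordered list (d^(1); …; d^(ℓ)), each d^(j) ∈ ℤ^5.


Barcode: M ≅ I[1,5], I[2,3]^2, I[4,4], I[4,5]^2. HN layers by μ_θ (4 steps, strictly decreasing):
  μ^(1)=25/2; μ^(2)=2; μ^(3)=-5; μ^(4)=-12

((0, 2, 2, 0, 0); (0, 1, 1, 1, 1); (0, 0, 0, 0, 2); (1, 0, 0, 3, 0))


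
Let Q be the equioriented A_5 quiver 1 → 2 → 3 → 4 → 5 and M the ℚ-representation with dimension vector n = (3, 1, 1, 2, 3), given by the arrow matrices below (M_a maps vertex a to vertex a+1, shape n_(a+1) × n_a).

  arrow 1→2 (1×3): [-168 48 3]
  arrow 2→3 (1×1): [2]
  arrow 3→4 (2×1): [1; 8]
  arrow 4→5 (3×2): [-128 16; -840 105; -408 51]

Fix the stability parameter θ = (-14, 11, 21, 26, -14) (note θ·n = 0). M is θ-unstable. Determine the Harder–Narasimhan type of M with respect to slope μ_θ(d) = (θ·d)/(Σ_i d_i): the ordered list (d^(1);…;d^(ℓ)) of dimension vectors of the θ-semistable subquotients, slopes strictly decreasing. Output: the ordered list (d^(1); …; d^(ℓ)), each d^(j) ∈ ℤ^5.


Barcode: M ≅ I[1,1]^2, I[1,4], I[4,5], I[5,5]^2. HN layers by μ_θ (5 steps, strictly decreasing):
  μ^(1)=26; μ^(2)=21; μ^(3)=11; μ^(4)=6; μ^(5)=-14

((0, 0, 0, 1, 0); (0, 0, 1, 0, 0); (0, 1, 0, 0, 0); (0, 0, 0, 1, 1); (3, 0, 0, 0, 2))


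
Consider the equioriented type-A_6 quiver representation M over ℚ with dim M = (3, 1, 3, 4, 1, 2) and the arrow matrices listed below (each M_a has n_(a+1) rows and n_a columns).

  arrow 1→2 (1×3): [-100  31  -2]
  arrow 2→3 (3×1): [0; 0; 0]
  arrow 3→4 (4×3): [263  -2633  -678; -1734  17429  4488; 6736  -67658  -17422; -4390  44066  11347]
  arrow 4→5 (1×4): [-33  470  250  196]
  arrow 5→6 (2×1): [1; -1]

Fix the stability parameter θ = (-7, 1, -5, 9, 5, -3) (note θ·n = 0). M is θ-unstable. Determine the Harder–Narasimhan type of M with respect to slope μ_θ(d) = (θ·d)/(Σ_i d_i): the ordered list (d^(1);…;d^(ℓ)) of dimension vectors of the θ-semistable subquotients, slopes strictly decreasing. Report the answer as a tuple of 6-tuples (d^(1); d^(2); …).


Barcode: M ≅ I[1,1]^2, I[1,2], I[3,4]^2, I[3,6], I[4,4], I[6,6]. HN layers by μ_θ (6 steps, strictly decreasing):
  μ^(1)=9; μ^(2)=11/3; μ^(3)=1; μ^(4)=-3; μ^(5)=-5; μ^(6)=-7

((0, 0, 0, 3, 0, 0); (0, 0, 0, 1, 1, 1); (0, 1, 0, 0, 0, 0); (0, 0, 0, 0, 0, 1); (0, 0, 3, 0, 0, 0); (3, 0, 0, 0, 0, 0))


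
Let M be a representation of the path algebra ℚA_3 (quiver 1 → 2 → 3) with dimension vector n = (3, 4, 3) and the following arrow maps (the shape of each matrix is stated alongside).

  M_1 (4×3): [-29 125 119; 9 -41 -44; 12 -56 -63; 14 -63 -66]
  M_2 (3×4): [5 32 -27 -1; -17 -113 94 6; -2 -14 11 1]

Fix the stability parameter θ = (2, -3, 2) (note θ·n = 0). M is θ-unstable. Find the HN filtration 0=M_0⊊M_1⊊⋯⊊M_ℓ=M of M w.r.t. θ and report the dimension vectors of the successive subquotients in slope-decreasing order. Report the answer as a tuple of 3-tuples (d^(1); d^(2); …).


Via rank(M_{q-1}∘⋯∘M_p): M ≅ I[1,3]^3, I[2,2].
μ_θ-semistable layers: μ^(1)=2; μ^(2)=-1/2; μ^(3)=-3

((0, 0, 3); (3, 3, 0); (0, 1, 0))


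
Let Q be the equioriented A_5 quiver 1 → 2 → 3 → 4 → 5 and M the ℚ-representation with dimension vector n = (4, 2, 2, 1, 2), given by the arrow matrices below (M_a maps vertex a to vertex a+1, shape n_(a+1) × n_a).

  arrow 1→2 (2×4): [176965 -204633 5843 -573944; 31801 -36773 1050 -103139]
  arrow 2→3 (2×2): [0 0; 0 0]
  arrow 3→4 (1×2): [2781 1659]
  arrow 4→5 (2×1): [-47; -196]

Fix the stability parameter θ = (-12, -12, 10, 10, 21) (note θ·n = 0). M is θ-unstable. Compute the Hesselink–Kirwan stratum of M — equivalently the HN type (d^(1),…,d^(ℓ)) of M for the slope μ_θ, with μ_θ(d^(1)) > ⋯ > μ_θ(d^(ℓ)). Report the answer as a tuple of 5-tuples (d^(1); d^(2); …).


Barcode: M ≅ I[1,1]^2, I[1,2]^2, I[3,3], I[3,5], I[5,5]. HN layers by μ_θ (3 steps, strictly decreasing):
  μ^(1)=21; μ^(2)=10; μ^(3)=-12

((0, 0, 0, 0, 2); (0, 0, 2, 1, 0); (4, 2, 0, 0, 0))


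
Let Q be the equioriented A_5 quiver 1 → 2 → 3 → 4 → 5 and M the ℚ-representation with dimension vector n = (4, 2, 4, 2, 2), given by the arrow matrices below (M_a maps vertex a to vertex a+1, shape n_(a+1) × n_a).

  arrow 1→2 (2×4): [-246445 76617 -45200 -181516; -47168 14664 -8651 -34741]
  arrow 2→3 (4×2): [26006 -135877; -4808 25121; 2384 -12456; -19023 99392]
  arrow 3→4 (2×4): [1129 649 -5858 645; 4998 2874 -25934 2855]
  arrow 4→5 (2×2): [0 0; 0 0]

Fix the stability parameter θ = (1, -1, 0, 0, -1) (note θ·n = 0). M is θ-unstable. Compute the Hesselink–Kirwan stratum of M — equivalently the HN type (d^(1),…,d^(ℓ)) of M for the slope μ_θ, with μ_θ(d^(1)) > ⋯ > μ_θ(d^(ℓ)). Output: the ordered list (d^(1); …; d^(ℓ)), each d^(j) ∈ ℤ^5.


Via rank(M_{q-1}∘⋯∘M_p): M ≅ I[1,1]^2, I[1,3], I[1,4], I[3,3], I[3,4], I[5,5]^2.
μ_θ-semistable layers: μ^(1)=1; μ^(2)=0; μ^(3)=-1

((2, 0, 0, 0, 0); (2, 2, 4, 2, 0); (0, 0, 0, 0, 2))


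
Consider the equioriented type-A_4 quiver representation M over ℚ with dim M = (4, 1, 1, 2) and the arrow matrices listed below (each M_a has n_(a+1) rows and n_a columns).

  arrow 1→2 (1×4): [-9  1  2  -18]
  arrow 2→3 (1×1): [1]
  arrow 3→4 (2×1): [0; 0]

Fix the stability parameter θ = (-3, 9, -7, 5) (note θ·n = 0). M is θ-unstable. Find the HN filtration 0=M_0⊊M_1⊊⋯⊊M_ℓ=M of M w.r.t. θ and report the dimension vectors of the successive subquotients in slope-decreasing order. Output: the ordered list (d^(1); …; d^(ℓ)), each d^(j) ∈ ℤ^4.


Via rank(M_{q-1}∘⋯∘M_p): M ≅ I[1,1]^3, I[1,3], I[4,4]^2.
μ_θ-semistable layers: μ^(1)=5; μ^(2)=1; μ^(3)=-3

((0, 0, 0, 2); (0, 1, 1, 0); (4, 0, 0, 0))


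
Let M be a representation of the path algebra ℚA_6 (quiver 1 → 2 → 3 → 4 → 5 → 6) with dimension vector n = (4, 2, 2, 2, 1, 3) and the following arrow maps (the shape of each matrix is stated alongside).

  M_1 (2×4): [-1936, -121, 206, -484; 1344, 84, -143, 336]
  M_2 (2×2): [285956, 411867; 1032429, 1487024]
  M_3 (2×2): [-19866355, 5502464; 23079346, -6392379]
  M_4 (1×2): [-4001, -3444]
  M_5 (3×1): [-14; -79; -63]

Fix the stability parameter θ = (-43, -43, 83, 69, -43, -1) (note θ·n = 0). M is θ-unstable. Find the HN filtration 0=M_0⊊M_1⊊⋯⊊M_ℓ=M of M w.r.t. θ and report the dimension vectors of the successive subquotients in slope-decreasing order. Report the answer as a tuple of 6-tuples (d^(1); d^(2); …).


Barcode: M ≅ I[1,1]^2, I[1,4], I[1,6], I[6,6]^2. HN layers by μ_θ (4 steps, strictly decreasing):
  μ^(1)=76; μ^(2)=27; μ^(3)=-1; μ^(4)=-43

((0, 0, 1, 1, 0, 0); (0, 0, 1, 1, 1, 1); (0, 0, 0, 0, 0, 2); (4, 2, 0, 0, 0, 0))


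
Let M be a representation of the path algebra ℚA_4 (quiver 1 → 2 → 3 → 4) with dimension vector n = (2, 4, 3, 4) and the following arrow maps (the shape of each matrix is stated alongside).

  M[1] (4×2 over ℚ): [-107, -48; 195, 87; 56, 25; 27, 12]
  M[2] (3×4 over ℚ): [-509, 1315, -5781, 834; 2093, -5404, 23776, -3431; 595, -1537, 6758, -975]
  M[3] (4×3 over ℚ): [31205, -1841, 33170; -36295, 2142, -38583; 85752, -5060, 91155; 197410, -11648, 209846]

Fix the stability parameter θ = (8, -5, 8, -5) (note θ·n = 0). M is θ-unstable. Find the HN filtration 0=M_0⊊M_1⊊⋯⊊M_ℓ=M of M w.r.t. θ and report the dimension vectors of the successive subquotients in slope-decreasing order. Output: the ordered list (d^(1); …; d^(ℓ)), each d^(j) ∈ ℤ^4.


Interval decomposition of M: I[1,4]^2, I[2,2], I[2,4], I[4,4].
HN type (ℓ=2): μ^(1)=3/2; μ^(2)=-5

((2, 2, 3, 3); (0, 2, 0, 1))


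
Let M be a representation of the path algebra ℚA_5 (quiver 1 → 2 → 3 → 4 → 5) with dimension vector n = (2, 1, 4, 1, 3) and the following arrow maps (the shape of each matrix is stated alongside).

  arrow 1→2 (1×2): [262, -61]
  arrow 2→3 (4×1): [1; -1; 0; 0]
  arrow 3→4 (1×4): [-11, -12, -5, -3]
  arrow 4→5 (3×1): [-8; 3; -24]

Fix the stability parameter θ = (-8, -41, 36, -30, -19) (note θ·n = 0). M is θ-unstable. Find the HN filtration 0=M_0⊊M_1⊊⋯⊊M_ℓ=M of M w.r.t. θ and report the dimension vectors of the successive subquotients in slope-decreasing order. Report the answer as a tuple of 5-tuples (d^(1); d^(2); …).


Interval decomposition of M: I[1,1], I[1,5], I[3,3]^3, I[5,5]^2.
HN type (ℓ=5): μ^(1)=36; μ^(2)=-13/3; μ^(3)=-8; μ^(4)=-19; μ^(5)=-49/2

((0, 0, 3, 0, 0); (0, 0, 1, 1, 1); (1, 0, 0, 0, 0); (0, 0, 0, 0, 2); (1, 1, 0, 0, 0))


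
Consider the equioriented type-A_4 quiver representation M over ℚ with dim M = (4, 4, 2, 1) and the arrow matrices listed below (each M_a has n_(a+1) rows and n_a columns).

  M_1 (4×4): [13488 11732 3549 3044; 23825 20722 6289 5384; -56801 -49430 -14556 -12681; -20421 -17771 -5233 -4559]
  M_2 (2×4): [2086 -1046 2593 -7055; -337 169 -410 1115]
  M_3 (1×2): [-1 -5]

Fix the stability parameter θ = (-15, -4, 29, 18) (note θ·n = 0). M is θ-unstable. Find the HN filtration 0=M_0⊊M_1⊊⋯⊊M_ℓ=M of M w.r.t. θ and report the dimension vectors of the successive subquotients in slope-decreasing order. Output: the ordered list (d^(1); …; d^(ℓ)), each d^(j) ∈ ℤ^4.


Barcode: M ≅ I[1,2]^2, I[1,3], I[1,4]. HN layers by μ_θ (4 steps, strictly decreasing):
  μ^(1)=29; μ^(2)=47/2; μ^(3)=-4; μ^(4)=-15

((0, 0, 1, 0); (0, 0, 1, 1); (0, 4, 0, 0); (4, 0, 0, 0))


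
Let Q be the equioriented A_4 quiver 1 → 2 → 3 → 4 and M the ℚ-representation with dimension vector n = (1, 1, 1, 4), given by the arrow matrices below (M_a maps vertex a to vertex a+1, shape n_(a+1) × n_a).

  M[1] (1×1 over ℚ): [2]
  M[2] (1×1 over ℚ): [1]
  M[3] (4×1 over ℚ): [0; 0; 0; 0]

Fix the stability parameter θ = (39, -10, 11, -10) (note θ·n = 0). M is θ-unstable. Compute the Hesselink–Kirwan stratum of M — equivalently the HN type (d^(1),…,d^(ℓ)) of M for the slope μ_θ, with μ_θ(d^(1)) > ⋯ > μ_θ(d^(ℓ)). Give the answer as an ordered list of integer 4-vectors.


Via rank(M_{q-1}∘⋯∘M_p): M ≅ I[1,3], I[4,4]^4.
μ_θ-semistable layers: μ^(1)=40/3; μ^(2)=-10

((1, 1, 1, 0); (0, 0, 0, 4))


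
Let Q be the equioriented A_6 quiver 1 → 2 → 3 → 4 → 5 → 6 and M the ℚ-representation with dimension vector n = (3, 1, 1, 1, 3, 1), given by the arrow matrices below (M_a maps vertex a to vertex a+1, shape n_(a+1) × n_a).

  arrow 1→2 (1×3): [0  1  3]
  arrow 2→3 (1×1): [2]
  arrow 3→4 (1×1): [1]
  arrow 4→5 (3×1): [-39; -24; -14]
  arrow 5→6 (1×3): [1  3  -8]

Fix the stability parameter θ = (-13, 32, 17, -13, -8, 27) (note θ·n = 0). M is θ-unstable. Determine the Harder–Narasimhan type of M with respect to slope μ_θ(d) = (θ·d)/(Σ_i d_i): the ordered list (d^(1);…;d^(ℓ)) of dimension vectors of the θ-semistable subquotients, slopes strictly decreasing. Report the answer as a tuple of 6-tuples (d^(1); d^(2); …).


Barcode: M ≅ I[1,1]^2, I[1,6], I[5,5]^2. HN layers by μ_θ (4 steps, strictly decreasing):
  μ^(1)=27; μ^(2)=7; μ^(3)=-8; μ^(4)=-13

((0, 0, 0, 0, 0, 1); (0, 1, 1, 1, 1, 0); (0, 0, 0, 0, 2, 0); (3, 0, 0, 0, 0, 0))


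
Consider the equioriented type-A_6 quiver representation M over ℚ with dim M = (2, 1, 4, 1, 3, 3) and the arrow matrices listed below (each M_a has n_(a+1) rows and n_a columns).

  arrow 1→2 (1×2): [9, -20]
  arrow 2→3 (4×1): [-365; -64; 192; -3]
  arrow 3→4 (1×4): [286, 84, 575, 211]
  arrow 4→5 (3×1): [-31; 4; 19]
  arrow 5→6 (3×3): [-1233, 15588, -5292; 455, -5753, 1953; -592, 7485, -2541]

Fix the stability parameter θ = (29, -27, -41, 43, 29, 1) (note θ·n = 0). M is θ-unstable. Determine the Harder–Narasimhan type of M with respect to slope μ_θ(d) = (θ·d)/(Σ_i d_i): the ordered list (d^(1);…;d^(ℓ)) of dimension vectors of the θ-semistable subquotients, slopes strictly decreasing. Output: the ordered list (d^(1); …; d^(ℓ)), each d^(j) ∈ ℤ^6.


Barcode: M ≅ I[1,1], I[1,6], I[3,3]^3, I[5,5], I[5,6], I[6,6]. HN layers by μ_θ (6 steps, strictly decreasing):
  μ^(1)=29; μ^(2)=73/3; μ^(3)=15; μ^(4)=1; μ^(5)=-13; μ^(6)=-41

((1, 0, 0, 0, 1, 0); (0, 0, 0, 1, 1, 1); (0, 0, 0, 0, 1, 1); (0, 0, 0, 0, 0, 1); (1, 1, 1, 0, 0, 0); (0, 0, 3, 0, 0, 0))


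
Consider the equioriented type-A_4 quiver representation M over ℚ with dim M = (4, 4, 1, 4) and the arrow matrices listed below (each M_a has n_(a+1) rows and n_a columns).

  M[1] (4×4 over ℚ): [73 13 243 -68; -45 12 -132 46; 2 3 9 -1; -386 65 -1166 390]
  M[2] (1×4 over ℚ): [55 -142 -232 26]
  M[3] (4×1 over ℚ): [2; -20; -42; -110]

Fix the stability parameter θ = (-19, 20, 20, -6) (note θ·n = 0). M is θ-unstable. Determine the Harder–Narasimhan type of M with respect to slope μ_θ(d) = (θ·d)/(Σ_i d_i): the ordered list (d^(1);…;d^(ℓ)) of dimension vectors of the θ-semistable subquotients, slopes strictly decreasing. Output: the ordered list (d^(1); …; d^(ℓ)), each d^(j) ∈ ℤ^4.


Interval decomposition of M: I[1,2]^3, I[1,4], I[4,4]^3.
HN type (ℓ=4): μ^(1)=20; μ^(2)=34/3; μ^(3)=-6; μ^(4)=-19

((0, 3, 0, 0); (0, 1, 1, 1); (0, 0, 0, 3); (4, 0, 0, 0))


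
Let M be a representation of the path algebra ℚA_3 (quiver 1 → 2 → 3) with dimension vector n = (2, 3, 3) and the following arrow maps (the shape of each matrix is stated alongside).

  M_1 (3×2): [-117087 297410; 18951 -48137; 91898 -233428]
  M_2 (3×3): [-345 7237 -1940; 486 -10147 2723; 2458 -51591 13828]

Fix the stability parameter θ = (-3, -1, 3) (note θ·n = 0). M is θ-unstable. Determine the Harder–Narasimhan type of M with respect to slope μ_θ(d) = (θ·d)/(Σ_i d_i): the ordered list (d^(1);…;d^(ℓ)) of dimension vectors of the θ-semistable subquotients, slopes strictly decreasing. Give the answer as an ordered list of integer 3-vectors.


Interval decomposition of M: I[1,3]^2, I[2,3].
HN type (ℓ=3): μ^(1)=3; μ^(2)=-1; μ^(3)=-3

((0, 0, 3); (0, 3, 0); (2, 0, 0))


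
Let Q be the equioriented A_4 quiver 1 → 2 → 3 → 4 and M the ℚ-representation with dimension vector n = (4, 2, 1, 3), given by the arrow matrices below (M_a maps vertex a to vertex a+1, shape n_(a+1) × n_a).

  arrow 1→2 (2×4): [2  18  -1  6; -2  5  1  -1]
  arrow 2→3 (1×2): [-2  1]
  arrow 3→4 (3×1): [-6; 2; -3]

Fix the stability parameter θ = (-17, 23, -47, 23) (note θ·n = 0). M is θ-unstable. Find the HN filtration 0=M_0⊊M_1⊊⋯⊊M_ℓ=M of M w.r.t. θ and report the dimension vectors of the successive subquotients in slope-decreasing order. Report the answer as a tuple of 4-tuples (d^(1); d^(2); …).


Interval decomposition of M: I[1,1]^2, I[1,2], I[1,4], I[4,4]^2.
HN type (ℓ=3): μ^(1)=23; μ^(2)=-12; μ^(3)=-17

((0, 1, 0, 3); (0, 1, 1, 0); (4, 0, 0, 0))


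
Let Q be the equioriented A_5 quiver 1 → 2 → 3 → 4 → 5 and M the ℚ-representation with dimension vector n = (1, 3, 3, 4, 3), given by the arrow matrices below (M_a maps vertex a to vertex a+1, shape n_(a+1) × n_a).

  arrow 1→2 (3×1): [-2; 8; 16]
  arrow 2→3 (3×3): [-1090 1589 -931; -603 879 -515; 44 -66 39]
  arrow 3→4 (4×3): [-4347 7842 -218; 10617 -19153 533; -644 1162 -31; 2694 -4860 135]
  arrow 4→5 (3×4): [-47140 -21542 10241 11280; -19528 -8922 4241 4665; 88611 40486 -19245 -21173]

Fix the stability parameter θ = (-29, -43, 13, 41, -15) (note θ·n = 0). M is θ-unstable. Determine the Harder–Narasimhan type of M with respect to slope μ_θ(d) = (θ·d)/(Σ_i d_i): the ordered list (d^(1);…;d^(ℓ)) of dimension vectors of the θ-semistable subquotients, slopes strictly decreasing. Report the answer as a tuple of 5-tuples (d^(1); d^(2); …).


Barcode: M ≅ I[1,4], I[2,5]^2, I[4,5]. HN layers by μ_θ (4 steps, strictly decreasing):
  μ^(1)=41; μ^(2)=13; μ^(3)=-36; μ^(4)=-43

((0, 0, 0, 1, 0); (0, 0, 3, 3, 3); (1, 1, 0, 0, 0); (0, 2, 0, 0, 0))


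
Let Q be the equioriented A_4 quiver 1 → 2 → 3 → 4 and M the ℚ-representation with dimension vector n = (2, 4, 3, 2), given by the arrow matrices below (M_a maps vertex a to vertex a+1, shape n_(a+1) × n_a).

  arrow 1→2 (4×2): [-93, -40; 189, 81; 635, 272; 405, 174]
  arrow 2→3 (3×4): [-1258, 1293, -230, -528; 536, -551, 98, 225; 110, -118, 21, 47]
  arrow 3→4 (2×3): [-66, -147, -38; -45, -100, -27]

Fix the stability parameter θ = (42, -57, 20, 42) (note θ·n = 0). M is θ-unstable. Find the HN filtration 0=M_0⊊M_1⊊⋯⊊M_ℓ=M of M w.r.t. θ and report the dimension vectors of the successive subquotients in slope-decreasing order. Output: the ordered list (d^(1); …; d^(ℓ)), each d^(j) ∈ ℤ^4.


Interval decomposition of M: I[1,4]^2, I[2,2], I[2,3].
HN type (ℓ=4): μ^(1)=42; μ^(2)=20; μ^(3)=-15/2; μ^(4)=-57

((0, 0, 0, 2); (0, 0, 3, 0); (2, 2, 0, 0); (0, 2, 0, 0))


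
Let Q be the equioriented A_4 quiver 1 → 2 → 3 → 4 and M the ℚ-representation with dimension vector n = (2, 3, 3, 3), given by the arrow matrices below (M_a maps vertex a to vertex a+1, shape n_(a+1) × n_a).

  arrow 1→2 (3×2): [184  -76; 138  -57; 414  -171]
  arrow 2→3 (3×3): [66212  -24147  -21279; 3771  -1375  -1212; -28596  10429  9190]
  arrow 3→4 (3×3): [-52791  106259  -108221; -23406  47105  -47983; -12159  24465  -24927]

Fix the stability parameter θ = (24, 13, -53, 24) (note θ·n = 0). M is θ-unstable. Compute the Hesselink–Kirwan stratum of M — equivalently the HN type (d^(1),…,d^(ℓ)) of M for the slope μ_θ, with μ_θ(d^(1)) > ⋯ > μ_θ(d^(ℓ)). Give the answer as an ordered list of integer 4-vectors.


Via rank(M_{q-1}∘⋯∘M_p): M ≅ I[1,1], I[1,3], I[2,4]^2, I[4,4].
μ_θ-semistable layers: μ^(1)=24; μ^(2)=-16/3; μ^(3)=-20

((1, 0, 0, 3); (1, 1, 1, 0); (0, 2, 2, 0))


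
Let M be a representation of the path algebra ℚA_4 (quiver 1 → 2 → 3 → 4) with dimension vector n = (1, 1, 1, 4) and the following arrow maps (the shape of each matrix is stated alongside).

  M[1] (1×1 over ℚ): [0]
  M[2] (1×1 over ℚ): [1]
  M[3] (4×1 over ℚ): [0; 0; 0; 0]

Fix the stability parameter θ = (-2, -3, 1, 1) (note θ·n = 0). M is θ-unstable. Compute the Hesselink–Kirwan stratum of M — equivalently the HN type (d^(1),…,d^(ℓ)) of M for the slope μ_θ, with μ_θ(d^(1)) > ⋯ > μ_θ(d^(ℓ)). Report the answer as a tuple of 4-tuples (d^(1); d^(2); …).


Interval decomposition of M: I[1,1], I[2,3], I[4,4]^4.
HN type (ℓ=3): μ^(1)=1; μ^(2)=-2; μ^(3)=-3

((0, 0, 1, 4); (1, 0, 0, 0); (0, 1, 0, 0))


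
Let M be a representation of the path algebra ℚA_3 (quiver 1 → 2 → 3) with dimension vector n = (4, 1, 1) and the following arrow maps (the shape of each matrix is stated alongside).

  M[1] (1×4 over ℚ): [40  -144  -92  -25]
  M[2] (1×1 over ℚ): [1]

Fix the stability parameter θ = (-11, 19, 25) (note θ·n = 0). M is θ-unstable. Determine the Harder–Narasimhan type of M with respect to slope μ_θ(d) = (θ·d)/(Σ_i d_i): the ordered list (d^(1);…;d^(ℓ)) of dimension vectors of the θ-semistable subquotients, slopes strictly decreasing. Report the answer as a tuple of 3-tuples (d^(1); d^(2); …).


Via rank(M_{q-1}∘⋯∘M_p): M ≅ I[1,1]^3, I[1,3].
μ_θ-semistable layers: μ^(1)=25; μ^(2)=19; μ^(3)=-11

((0, 0, 1); (0, 1, 0); (4, 0, 0))


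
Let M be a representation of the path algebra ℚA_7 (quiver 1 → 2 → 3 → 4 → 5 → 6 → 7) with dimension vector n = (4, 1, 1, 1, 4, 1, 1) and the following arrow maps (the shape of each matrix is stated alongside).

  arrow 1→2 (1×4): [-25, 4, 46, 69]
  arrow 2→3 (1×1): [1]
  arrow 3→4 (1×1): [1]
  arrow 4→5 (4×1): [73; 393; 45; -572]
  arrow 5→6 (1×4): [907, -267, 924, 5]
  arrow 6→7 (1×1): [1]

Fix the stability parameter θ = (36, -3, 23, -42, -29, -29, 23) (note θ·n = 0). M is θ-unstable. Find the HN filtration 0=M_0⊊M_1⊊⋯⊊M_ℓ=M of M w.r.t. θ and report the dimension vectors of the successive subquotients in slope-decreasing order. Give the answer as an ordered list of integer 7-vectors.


Interval decomposition of M: I[1,1]^3, I[1,5], I[5,5]^2, I[5,7].
HN type (ℓ=4): μ^(1)=36; μ^(2)=23; μ^(3)=-3; μ^(4)=-29

((3, 0, 0, 0, 0, 0, 0); (0, 0, 0, 0, 0, 0, 1); (1, 1, 1, 1, 1, 0, 0); (0, 0, 0, 0, 3, 1, 0))


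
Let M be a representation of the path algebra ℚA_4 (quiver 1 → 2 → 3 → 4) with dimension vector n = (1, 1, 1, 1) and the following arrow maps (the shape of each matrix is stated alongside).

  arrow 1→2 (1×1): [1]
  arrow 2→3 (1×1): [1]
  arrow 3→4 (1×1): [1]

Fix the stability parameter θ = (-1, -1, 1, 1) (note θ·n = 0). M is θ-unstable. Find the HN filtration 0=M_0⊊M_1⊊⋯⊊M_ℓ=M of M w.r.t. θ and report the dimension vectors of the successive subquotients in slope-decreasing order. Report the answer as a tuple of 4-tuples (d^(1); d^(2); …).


Via rank(M_{q-1}∘⋯∘M_p): M ≅ I[1,4].
μ_θ-semistable layers: μ^(1)=1; μ^(2)=-1

((0, 0, 1, 1); (1, 1, 0, 0))


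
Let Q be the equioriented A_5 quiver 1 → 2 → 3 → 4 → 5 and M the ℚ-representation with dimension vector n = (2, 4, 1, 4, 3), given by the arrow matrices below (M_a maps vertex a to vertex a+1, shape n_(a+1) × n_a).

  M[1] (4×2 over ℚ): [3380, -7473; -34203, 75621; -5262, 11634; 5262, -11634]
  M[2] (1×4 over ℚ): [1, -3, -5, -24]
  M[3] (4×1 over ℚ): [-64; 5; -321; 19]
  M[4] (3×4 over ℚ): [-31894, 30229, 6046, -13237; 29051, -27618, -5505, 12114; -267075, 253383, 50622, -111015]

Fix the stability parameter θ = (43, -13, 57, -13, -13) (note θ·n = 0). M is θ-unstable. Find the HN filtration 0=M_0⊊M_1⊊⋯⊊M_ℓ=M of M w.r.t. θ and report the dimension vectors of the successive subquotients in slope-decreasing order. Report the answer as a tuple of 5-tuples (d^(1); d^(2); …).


Barcode: M ≅ I[1,2], I[1,5], I[2,2]^2, I[4,4], I[4,5]^2. HN layers by μ_θ (3 steps, strictly decreasing):
  μ^(1)=15; μ^(2)=61/5; μ^(3)=-13

((1, 1, 0, 0, 0); (1, 1, 1, 1, 1); (0, 2, 0, 3, 2))
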